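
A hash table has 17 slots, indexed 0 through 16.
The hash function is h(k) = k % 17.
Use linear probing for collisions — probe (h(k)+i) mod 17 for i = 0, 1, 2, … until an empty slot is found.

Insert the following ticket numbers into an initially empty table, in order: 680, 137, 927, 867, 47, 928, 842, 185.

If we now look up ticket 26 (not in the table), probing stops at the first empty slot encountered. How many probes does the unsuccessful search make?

4

Insert 680: h=0, slot 0 empty => index 0.
Insert 137: h=1, slot 1 empty => index 1.
Insert 927: h=9, slot 9 empty => index 9.
Insert 867: h=0, slots 0,1 occupied => index 2.
Insert 47: h=13, slot 13 empty => index 13.
Insert 928: h=10, slot 10 empty => index 10.
Insert 842: h=9, slots 9,10 occupied => index 11.
Insert 185: h=15, slot 15 empty => index 15.
Table: [680, 137, 867, —, —, —, —, —, —, 927, 928, 842, —, 47, —, 185, —]
Lookup 26: h=9, probe 9,10,11,12 → slot 12 empty, not found.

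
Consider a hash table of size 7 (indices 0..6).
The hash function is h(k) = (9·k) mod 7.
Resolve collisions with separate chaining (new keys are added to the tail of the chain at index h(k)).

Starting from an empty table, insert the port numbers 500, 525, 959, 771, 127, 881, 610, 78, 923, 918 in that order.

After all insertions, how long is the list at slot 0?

500 -> bucket 6
525 -> bucket 0
959 -> bucket 0 (collision)
771 -> bucket 2
127 -> bucket 2 (collision)
881 -> bucket 5
610 -> bucket 2 (collision)
78 -> bucket 2 (collision)
923 -> bucket 5 (collision)
918 -> bucket 2 (collision)
Final buckets:
0: 525 -> 959
1: ∅
2: 771 -> 127 -> 610 -> 78 -> 918
3: ∅
4: ∅
5: 881 -> 923
6: 500

2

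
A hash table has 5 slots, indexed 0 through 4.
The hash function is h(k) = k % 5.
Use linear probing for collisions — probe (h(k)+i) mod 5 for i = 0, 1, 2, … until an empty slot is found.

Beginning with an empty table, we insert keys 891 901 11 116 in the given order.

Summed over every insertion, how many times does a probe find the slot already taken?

891: h=1 → slot 1
901: h=1, probe 1,2 → slot 2
11: h=1, probe 1,2,3 → slot 3
116: h=1, probe 1,2,3,4 → slot 4
Table: [-, 891, 901, 11, 116]

6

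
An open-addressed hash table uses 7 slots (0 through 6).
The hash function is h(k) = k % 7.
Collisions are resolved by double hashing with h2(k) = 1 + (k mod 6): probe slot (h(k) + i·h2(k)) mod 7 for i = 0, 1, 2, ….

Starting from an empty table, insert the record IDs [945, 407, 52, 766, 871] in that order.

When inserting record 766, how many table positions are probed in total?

945: h=0 => slot 0
407: h=1 => slot 1
52: h=3 => slot 3
766: h=3, h2=5, probe 3,1,6 => slot 6
871: h=3, h2=2, probe 3,5 => slot 5
Table: [945, 407, -, 52, -, 871, 766]

3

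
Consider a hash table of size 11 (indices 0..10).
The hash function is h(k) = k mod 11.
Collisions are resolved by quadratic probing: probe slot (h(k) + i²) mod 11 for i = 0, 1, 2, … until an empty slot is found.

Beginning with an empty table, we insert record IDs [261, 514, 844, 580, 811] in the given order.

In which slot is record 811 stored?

2

Insert 261: h=8, slot 8 empty → index 8.
Insert 514: h=8, slot 8 occupied → index 9.
Insert 844: h=8, slots 8,9 occupied → index 1.
Insert 580: h=8, slots 8,9,1 occupied → index 6.
Insert 811: h=8, slots 8,9,1,6 occupied → index 2.
Table: [-, 844, 811, -, -, -, 580, -, 261, 514, -]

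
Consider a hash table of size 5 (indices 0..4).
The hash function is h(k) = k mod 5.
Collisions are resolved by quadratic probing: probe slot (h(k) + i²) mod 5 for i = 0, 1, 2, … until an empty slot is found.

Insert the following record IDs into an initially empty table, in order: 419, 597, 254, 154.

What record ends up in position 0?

254

Insert 419: h=4, slot 4 empty => index 4.
Insert 597: h=2, slot 2 empty => index 2.
Insert 254: h=4, slot 4 occupied => index 0.
Insert 154: h=4, slots 4,0 occupied => index 3.
Table: [254, —, 597, 154, 419]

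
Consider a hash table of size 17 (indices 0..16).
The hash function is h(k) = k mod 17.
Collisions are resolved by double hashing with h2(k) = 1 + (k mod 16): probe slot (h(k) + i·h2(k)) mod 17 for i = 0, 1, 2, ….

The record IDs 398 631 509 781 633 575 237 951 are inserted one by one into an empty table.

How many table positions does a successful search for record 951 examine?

3

Insert 398: h=7, slot 7 empty -> index 7.
Insert 631: h=2, slot 2 empty -> index 2.
Insert 509: h=16, slot 16 empty -> index 16.
Insert 781: h=16, h2=14, slot 16 occupied -> index 13.
Insert 633: h=4, slot 4 empty -> index 4.
Insert 575: h=14, slot 14 empty -> index 14.
Insert 237: h=16, h2=14, slots 16,13 occupied -> index 10.
Insert 951: h=16, h2=8, slots 16,7 occupied -> index 15.
Table: [-, -, 631, -, 633, -, -, 398, -, -, 237, -, -, 781, 575, 951, 509]
Lookup 951: h=16, h2=8, probe 16,7,15 → found at 15.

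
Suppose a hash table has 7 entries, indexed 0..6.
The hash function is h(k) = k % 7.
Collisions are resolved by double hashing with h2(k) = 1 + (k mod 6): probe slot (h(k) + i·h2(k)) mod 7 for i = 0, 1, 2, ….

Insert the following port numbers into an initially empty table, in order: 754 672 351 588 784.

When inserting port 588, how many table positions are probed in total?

3

754: h=5 => slot 5
672: h=0 => slot 0
351: h=1 => slot 1
588: h=0, h2=1, probe 0,1,2 => slot 2
784: h=0, h2=5, probe 0,5,3 => slot 3
Table: [672, 351, 588, 784, _, 754, _]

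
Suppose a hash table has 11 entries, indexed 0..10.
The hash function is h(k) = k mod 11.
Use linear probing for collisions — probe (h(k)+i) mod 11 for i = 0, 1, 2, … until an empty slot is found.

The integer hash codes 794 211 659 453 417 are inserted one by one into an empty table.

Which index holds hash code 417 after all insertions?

0

794 hashes to 2; slot 2 is free -> place at 2.
211 hashes to 2; 2 taken -> place at 3.
659 hashes to 10; slot 10 is free -> place at 10.
453 hashes to 2; 2,3 taken -> place at 4.
417 hashes to 10; 10 taken -> place at 0.
Table: [417, -, 794, 211, 453, -, -, -, -, -, 659]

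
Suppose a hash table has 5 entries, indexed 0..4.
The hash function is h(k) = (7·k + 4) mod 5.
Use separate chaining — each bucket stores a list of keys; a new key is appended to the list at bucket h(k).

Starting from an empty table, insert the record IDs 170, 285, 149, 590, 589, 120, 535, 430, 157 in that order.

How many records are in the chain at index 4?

Insert 170: h=4, bucket 4 empty → new chain.
Insert 285: h=4, bucket 4 nonempty → append to chain.
Insert 149: h=2, bucket 2 empty → new chain.
Insert 590: h=4, bucket 4 nonempty → append to chain.
Insert 589: h=2, bucket 2 nonempty → append to chain.
Insert 120: h=4, bucket 4 nonempty → append to chain.
Insert 535: h=4, bucket 4 nonempty → append to chain.
Insert 430: h=4, bucket 4 nonempty → append to chain.
Insert 157: h=3, bucket 3 empty → new chain.
Final buckets:
0: _
1: _
2: 149 -> 589
3: 157
4: 170 -> 285 -> 590 -> 120 -> 535 -> 430

6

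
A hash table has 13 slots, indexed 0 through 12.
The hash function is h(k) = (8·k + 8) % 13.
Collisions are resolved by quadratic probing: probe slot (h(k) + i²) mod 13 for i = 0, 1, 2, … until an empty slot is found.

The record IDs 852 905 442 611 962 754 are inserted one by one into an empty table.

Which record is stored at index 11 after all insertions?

852 hashes to 12; slot 12 is free => place at 12.
905 hashes to 7; slot 7 is free => place at 7.
442 hashes to 8; slot 8 is free => place at 8.
611 hashes to 8; 8 taken => place at 9.
962 hashes to 8; 8,9,12 taken => place at 4.
754 hashes to 8; 8,9,12,4 taken => place at 11.
Table: [—, —, —, —, 962, —, —, 905, 442, 611, —, 754, 852]

754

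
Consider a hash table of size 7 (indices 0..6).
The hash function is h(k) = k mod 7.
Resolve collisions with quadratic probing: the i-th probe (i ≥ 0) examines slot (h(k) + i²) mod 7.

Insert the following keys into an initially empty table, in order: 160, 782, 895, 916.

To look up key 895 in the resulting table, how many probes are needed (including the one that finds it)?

160: h=6 => slot 6
782: h=5 => slot 5
895: h=6, probe 6,0 => slot 0
916: h=6, probe 6,0,3 => slot 3
Table: [895, _, _, 916, _, 782, 160]
Lookup 895: h=6, probe 6,0 → found at 0.

2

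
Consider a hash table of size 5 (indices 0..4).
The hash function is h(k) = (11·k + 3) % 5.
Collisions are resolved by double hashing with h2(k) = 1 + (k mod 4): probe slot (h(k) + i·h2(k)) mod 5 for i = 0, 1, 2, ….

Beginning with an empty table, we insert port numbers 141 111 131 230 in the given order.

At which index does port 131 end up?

Insert 141: h=4, slot 4 empty => index 4.
Insert 111: h=4, h2=4, slot 4 occupied => index 3.
Insert 131: h=4, h2=4, slots 4,3 occupied => index 2.
Insert 230: h=3, h2=3, slot 3 occupied => index 1.
Table: [-, 230, 131, 111, 141]

2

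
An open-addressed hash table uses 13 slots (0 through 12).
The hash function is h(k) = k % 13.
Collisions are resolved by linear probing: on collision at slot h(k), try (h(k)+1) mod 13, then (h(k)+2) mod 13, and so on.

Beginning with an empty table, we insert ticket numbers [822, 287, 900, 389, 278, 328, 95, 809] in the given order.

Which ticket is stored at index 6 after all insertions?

328

822: h=3 => slot 3
287: h=1 => slot 1
900: h=3, probe 3,4 => slot 4
389: h=12 => slot 12
278: h=5 => slot 5
328: h=3, probe 3,4,5,6 => slot 6
95: h=4, probe 4,5,6,7 => slot 7
809: h=3, probe 3,4,5,6,7,8 => slot 8
Table: [-, 287, -, 822, 900, 278, 328, 95, 809, -, -, -, 389]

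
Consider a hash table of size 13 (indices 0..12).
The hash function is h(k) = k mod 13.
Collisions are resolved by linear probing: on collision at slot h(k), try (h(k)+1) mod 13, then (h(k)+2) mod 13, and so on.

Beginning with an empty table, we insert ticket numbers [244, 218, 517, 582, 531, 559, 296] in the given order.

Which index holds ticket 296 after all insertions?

244 hashes to 10; slot 10 is free => place at 10.
218 hashes to 10; 10 taken => place at 11.
517 hashes to 10; 10,11 taken => place at 12.
582 hashes to 10; 10,11,12 taken => place at 0.
531 hashes to 11; 11,12,0 taken => place at 1.
559 hashes to 0; 0,1 taken => place at 2.
296 hashes to 10; 10,11,12,0,1,2 taken => place at 3.
Table: [582, 531, 559, 296, -, -, -, -, -, -, 244, 218, 517]

3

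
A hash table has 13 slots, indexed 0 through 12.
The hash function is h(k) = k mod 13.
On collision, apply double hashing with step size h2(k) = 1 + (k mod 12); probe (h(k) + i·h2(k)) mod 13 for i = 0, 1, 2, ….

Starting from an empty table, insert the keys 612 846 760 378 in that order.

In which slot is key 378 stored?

612 hashes to 1; slot 1 is free => place at 1.
846 hashes to 1, h2=7; 1 taken => place at 8.
760 hashes to 6; slot 6 is free => place at 6.
378 hashes to 1, h2=7; 1,8 taken => place at 2.
Table: [_, 612, 378, _, _, _, 760, _, 846, _, _, _, _]

2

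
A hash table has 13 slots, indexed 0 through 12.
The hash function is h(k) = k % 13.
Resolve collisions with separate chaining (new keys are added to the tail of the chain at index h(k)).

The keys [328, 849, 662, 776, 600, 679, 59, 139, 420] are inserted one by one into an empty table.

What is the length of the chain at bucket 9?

Insert 328: h=3, bucket 3 empty -> new chain.
Insert 849: h=4, bucket 4 empty -> new chain.
Insert 662: h=12, bucket 12 empty -> new chain.
Insert 776: h=9, bucket 9 empty -> new chain.
Insert 600: h=2, bucket 2 empty -> new chain.
Insert 679: h=3, bucket 3 nonempty -> append to chain.
Insert 59: h=7, bucket 7 empty -> new chain.
Insert 139: h=9, bucket 9 nonempty -> append to chain.
Insert 420: h=4, bucket 4 nonempty -> append to chain.
Final buckets:
0: -
1: -
2: 600
3: 328 -> 679
4: 849 -> 420
5: -
6: -
7: 59
8: -
9: 776 -> 139
10: -
11: -
12: 662

2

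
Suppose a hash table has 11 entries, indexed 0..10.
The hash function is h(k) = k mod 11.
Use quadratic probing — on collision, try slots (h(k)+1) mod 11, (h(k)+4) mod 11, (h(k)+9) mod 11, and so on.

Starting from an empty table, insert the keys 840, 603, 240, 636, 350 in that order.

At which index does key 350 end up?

Insert 840: h=4, slot 4 empty -> index 4.
Insert 603: h=9, slot 9 empty -> index 9.
Insert 240: h=9, slot 9 occupied -> index 10.
Insert 636: h=9, slots 9,10 occupied -> index 2.
Insert 350: h=9, slots 9,10,2 occupied -> index 7.
Table: [—, —, 636, —, 840, —, —, 350, —, 603, 240]

7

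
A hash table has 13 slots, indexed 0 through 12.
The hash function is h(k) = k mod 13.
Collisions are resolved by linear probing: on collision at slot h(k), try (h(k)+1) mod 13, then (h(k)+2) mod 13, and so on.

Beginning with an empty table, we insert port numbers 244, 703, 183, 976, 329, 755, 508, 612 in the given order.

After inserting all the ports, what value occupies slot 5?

755

Insert 244: h=10, slot 10 empty -> index 10.
Insert 703: h=1, slot 1 empty -> index 1.
Insert 183: h=1, slot 1 occupied -> index 2.
Insert 976: h=1, slots 1,2 occupied -> index 3.
Insert 329: h=4, slot 4 empty -> index 4.
Insert 755: h=1, slots 1,2,3,4 occupied -> index 5.
Insert 508: h=1, slots 1,2,3,4,5 occupied -> index 6.
Insert 612: h=1, slots 1,2,3,4,5,6 occupied -> index 7.
Table: [—, 703, 183, 976, 329, 755, 508, 612, —, —, 244, —, —]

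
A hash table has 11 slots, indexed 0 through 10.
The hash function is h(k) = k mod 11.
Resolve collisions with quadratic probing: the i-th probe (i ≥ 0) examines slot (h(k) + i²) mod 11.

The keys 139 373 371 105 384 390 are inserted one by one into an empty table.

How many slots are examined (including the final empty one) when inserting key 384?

Insert 139: h=7, slot 7 empty => index 7.
Insert 373: h=10, slot 10 empty => index 10.
Insert 371: h=8, slot 8 empty => index 8.
Insert 105: h=6, slot 6 empty => index 6.
Insert 384: h=10, slot 10 occupied => index 0.
Insert 390: h=5, slot 5 empty => index 5.
Table: [384, —, —, —, —, 390, 105, 139, 371, —, 373]

2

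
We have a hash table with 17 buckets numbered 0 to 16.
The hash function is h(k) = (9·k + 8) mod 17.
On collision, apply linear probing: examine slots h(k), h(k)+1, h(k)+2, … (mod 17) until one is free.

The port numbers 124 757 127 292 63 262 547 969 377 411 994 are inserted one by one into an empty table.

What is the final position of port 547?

124 hashes to 2; slot 2 is free → place at 2.
757 hashes to 4; slot 4 is free → place at 4.
127 hashes to 12; slot 12 is free → place at 12.
292 hashes to 1; slot 1 is free → place at 1.
63 hashes to 14; slot 14 is free → place at 14.
262 hashes to 3; slot 3 is free → place at 3.
547 hashes to 1; 1,2,3,4 taken → place at 5.
969 hashes to 8; slot 8 is free → place at 8.
377 hashes to 1; 1,2,3,4,5 taken → place at 6.
411 hashes to 1; 1,2,3,4,5,6 taken → place at 7.
994 hashes to 12; 12 taken → place at 13.
Table: [_, 292, 124, 262, 757, 547, 377, 411, 969, _, _, _, 127, 994, 63, _, _]

5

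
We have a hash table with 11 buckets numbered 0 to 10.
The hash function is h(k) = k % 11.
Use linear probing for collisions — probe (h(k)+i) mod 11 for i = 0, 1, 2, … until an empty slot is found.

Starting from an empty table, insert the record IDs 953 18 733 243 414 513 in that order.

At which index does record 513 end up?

Insert 953: h=7, slot 7 empty -> index 7.
Insert 18: h=7, slot 7 occupied -> index 8.
Insert 733: h=7, slots 7,8 occupied -> index 9.
Insert 243: h=1, slot 1 empty -> index 1.
Insert 414: h=7, slots 7,8,9 occupied -> index 10.
Insert 513: h=7, slots 7,8,9,10 occupied -> index 0.
Table: [513, 243, ., ., ., ., ., 953, 18, 733, 414]

0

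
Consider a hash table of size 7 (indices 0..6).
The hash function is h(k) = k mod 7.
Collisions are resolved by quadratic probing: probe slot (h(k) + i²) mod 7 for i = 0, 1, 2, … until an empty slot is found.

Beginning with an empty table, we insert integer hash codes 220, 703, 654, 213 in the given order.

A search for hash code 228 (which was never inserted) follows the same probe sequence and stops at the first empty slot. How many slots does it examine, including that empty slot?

220: h=3 => slot 3
703: h=3, probe 3,4 => slot 4
654: h=3, probe 3,4,0 => slot 0
213: h=3, probe 3,4,0,5 => slot 5
Table: [654, -, -, 220, 703, 213, -]
Lookup 228: h=4, probe 4,5,1 → slot 1 empty, not found.

3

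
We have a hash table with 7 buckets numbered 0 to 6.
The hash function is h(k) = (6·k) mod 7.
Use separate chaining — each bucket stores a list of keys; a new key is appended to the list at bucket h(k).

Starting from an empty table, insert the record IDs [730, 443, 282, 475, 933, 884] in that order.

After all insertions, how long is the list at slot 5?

730 → bucket 5
443 → bucket 5 (collision)
282 → bucket 5 (collision)
475 → bucket 1
933 → bucket 5 (collision)
884 → bucket 5 (collision)
Final buckets:
0: -
1: 475
2: -
3: -
4: -
5: 730 -> 443 -> 282 -> 933 -> 884
6: -

5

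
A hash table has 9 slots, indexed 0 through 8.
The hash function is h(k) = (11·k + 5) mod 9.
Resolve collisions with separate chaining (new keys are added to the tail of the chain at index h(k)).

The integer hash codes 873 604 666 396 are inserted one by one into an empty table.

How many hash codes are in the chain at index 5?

3

873 -> bucket 5
604 -> bucket 7
666 -> bucket 5 (collision)
396 -> bucket 5 (collision)
Final buckets:
0: ∅
1: ∅
2: ∅
3: ∅
4: ∅
5: 873 -> 666 -> 396
6: ∅
7: 604
8: ∅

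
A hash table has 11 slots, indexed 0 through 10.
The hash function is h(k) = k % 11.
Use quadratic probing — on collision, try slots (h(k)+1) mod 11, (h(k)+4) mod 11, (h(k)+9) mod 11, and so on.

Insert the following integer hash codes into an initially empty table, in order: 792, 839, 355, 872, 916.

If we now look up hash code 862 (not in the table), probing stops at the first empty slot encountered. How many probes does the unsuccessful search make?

2

792: h=0 => slot 0
839: h=3 => slot 3
355: h=3, probe 3,4 => slot 4
872: h=3, probe 3,4,7 => slot 7
916: h=3, probe 3,4,7,1 => slot 1
Table: [792, 916, —, 839, 355, —, —, 872, —, —, —]
Lookup 862: h=4, probe 4,5 → slot 5 empty, not found.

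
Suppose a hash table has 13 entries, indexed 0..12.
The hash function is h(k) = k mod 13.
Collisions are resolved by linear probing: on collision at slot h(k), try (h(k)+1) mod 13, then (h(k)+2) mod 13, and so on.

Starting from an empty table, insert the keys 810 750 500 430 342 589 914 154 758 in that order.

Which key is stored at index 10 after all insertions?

810 hashes to 4; slot 4 is free -> place at 4.
750 hashes to 9; slot 9 is free -> place at 9.
500 hashes to 6; slot 6 is free -> place at 6.
430 hashes to 1; slot 1 is free -> place at 1.
342 hashes to 4; 4 taken -> place at 5.
589 hashes to 4; 4,5,6 taken -> place at 7.
914 hashes to 4; 4,5,6,7 taken -> place at 8.
154 hashes to 11; slot 11 is free -> place at 11.
758 hashes to 4; 4,5,6,7,8,9 taken -> place at 10.
Table: [., 430, ., ., 810, 342, 500, 589, 914, 750, 758, 154, .]

758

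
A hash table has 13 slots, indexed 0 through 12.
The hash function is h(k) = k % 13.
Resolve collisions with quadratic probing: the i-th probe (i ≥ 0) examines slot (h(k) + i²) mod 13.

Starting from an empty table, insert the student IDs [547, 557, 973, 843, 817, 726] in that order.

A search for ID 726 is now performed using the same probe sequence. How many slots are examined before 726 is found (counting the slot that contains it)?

6

547 hashes to 1; slot 1 is free → place at 1.
557 hashes to 11; slot 11 is free → place at 11.
973 hashes to 11; 11 taken → place at 12.
843 hashes to 11; 11,12 taken → place at 2.
817 hashes to 11; 11,12,2 taken → place at 7.
726 hashes to 11; 11,12,2,7,1 taken → place at 10.
Table: [—, 547, 843, —, —, —, —, 817, —, —, 726, 557, 973]
Lookup 726: h=11, probe 11,12,2,7,1,10 → found at 10.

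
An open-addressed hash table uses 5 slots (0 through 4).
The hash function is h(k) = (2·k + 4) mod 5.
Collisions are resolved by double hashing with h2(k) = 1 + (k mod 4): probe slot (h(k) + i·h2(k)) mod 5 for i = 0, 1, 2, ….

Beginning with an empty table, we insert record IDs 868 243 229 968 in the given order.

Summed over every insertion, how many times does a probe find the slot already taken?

Insert 868: h=0, slot 0 empty => index 0.
Insert 243: h=0, h2=4, slot 0 occupied => index 4.
Insert 229: h=2, slot 2 empty => index 2.
Insert 968: h=0, h2=1, slot 0 occupied => index 1.
Table: [868, 968, 229, ∅, 243]

2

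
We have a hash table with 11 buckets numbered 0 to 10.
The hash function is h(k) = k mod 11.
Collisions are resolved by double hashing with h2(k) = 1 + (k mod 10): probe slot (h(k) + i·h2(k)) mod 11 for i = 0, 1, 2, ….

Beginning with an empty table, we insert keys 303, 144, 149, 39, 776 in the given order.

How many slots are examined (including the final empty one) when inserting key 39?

303 hashes to 6; slot 6 is free → place at 6.
144 hashes to 1; slot 1 is free → place at 1.
149 hashes to 6, h2=10; 6 taken → place at 5.
39 hashes to 6, h2=10; 6,5 taken → place at 4.
776 hashes to 6, h2=7; 6 taken → place at 2.
Table: [., 144, 776, ., 39, 149, 303, ., ., ., .]

3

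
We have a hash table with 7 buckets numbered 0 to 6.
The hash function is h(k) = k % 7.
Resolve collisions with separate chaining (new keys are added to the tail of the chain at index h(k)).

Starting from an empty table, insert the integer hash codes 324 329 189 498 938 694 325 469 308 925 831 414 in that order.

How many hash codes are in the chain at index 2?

324 → bucket 2
329 → bucket 0
189 → bucket 0 (collision)
498 → bucket 1
938 → bucket 0 (collision)
694 → bucket 1 (collision)
325 → bucket 3
469 → bucket 0 (collision)
308 → bucket 0 (collision)
925 → bucket 1 (collision)
831 → bucket 5
414 → bucket 1 (collision)
Final buckets:
0: 329 -> 189 -> 938 -> 469 -> 308
1: 498 -> 694 -> 925 -> 414
2: 324
3: 325
4: —
5: 831
6: —

1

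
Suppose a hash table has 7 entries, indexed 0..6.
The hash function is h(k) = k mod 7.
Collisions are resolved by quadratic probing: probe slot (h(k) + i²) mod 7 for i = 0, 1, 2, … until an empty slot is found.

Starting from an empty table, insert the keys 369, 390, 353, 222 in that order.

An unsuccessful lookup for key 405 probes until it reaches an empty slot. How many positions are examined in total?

369 hashes to 5; slot 5 is free => place at 5.
390 hashes to 5; 5 taken => place at 6.
353 hashes to 3; slot 3 is free => place at 3.
222 hashes to 5; 5,6 taken => place at 2.
Table: [_, _, 222, 353, _, 369, 390]
Lookup 405: h=6, probe 6,0 → slot 0 empty, not found.

2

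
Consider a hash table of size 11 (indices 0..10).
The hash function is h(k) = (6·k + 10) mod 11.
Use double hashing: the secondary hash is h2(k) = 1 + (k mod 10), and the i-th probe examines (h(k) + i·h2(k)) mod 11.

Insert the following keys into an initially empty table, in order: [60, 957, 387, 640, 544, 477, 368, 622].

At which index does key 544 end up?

6

60 hashes to 7; slot 7 is free → place at 7.
957 hashes to 10; slot 10 is free → place at 10.
387 hashes to 0; slot 0 is free → place at 0.
640 hashes to 0, h2=1; 0 taken → place at 1.
544 hashes to 7, h2=5; 7,1 taken → place at 6.
477 hashes to 1, h2=8; 1 taken → place at 9.
368 hashes to 7, h2=9; 7 taken → place at 5.
622 hashes to 2; slot 2 is free → place at 2.
Table: [387, 640, 622, ∅, ∅, 368, 544, 60, ∅, 477, 957]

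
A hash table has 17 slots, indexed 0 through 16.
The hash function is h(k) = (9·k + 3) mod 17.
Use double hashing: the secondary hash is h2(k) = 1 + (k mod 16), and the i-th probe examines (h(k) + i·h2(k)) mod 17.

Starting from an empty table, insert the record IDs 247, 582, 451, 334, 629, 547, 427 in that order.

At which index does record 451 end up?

3

247 hashes to 16; slot 16 is free => place at 16.
582 hashes to 5; slot 5 is free => place at 5.
451 hashes to 16, h2=4; 16 taken => place at 3.
334 hashes to 0; slot 0 is free => place at 0.
629 hashes to 3, h2=6; 3 taken => place at 9.
547 hashes to 13; slot 13 is free => place at 13.
427 hashes to 4; slot 4 is free => place at 4.
Table: [334, —, —, 451, 427, 582, —, —, —, 629, —, —, —, 547, —, —, 247]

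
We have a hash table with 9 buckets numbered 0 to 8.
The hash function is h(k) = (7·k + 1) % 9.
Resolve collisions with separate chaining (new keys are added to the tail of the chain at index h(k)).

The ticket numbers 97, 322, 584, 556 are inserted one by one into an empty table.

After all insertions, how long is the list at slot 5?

3

Insert 97: h=5, bucket 5 empty → new chain.
Insert 322: h=5, bucket 5 nonempty → append to chain.
Insert 584: h=3, bucket 3 empty → new chain.
Insert 556: h=5, bucket 5 nonempty → append to chain.
Final buckets:
0: —
1: —
2: —
3: 584
4: —
5: 97 -> 322 -> 556
6: —
7: —
8: —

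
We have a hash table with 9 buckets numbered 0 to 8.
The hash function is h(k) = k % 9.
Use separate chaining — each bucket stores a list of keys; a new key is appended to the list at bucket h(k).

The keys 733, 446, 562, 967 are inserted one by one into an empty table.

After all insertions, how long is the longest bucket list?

733 → bucket 4
446 → bucket 5
562 → bucket 4 (collision)
967 → bucket 4 (collision)
Final buckets:
0: .
1: .
2: .
3: .
4: 733 -> 562 -> 967
5: 446
6: .
7: .
8: .

3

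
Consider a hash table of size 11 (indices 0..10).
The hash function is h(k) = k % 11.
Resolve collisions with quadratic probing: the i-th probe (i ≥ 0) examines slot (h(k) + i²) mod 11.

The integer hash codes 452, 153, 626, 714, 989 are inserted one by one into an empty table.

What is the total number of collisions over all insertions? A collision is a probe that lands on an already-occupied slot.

452 hashes to 1; slot 1 is free => place at 1.
153 hashes to 10; slot 10 is free => place at 10.
626 hashes to 10; 10 taken => place at 0.
714 hashes to 10; 10,0 taken => place at 3.
989 hashes to 10; 10,0,3 taken => place at 8.
Table: [626, 452, ∅, 714, ∅, ∅, ∅, ∅, 989, ∅, 153]

6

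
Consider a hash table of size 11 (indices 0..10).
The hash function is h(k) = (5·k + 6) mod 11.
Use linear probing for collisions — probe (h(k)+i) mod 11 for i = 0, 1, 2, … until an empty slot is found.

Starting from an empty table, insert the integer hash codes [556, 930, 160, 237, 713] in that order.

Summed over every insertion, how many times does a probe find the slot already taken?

6

Insert 556: h=3, slot 3 empty → index 3.
Insert 930: h=3, slot 3 occupied → index 4.
Insert 160: h=3, slots 3,4 occupied → index 5.
Insert 237: h=3, slots 3,4,5 occupied → index 6.
Insert 713: h=7, slot 7 empty → index 7.
Table: [., ., ., 556, 930, 160, 237, 713, ., ., .]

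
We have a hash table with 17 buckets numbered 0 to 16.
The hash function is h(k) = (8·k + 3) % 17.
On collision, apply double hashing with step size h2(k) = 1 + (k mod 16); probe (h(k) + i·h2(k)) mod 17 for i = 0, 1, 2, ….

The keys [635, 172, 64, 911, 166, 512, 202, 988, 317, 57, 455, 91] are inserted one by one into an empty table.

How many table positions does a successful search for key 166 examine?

2

635 hashes to 0; slot 0 is free -> place at 0.
172 hashes to 2; slot 2 is free -> place at 2.
64 hashes to 5; slot 5 is free -> place at 5.
911 hashes to 15; slot 15 is free -> place at 15.
166 hashes to 5, h2=7; 5 taken -> place at 12.
512 hashes to 2, h2=1; 2 taken -> place at 3.
202 hashes to 4; slot 4 is free -> place at 4.
988 hashes to 2, h2=13; 2,15 taken -> place at 11.
317 hashes to 6; slot 6 is free -> place at 6.
57 hashes to 0, h2=10; 0 taken -> place at 10.
455 hashes to 5, h2=8; 5 taken -> place at 13.
91 hashes to 0, h2=12; 0,12 taken -> place at 7.
Table: [635, _, 172, 512, 202, 64, 317, 91, _, _, 57, 988, 166, 455, _, 911, _]
Lookup 166: h=5, h2=7, probe 5,12 → found at 12.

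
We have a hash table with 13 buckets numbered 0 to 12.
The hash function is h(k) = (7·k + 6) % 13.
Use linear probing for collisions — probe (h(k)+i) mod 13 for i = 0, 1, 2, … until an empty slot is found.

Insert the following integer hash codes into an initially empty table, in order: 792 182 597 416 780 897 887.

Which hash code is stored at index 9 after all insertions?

897

792: h=12 => slot 12
182: h=6 => slot 6
597: h=12, probe 12,0 => slot 0
416: h=6, probe 6,7 => slot 7
780: h=6, probe 6,7,8 => slot 8
897: h=6, probe 6,7,8,9 => slot 9
887: h=1 => slot 1
Table: [597, 887, —, —, —, —, 182, 416, 780, 897, —, —, 792]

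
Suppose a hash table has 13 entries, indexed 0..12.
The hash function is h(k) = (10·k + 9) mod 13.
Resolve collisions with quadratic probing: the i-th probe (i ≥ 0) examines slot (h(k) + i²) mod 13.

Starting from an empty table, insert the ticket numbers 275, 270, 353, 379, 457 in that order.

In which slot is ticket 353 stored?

275 hashes to 3; slot 3 is free -> place at 3.
270 hashes to 5; slot 5 is free -> place at 5.
353 hashes to 3; 3 taken -> place at 4.
379 hashes to 3; 3,4 taken -> place at 7.
457 hashes to 3; 3,4,7 taken -> place at 12.
Table: [-, -, -, 275, 353, 270, -, 379, -, -, -, -, 457]

4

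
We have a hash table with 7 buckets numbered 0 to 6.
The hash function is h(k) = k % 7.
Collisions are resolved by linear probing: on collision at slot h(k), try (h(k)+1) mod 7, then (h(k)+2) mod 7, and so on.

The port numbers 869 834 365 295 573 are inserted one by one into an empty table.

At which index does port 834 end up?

2

869 hashes to 1; slot 1 is free => place at 1.
834 hashes to 1; 1 taken => place at 2.
365 hashes to 1; 1,2 taken => place at 3.
295 hashes to 1; 1,2,3 taken => place at 4.
573 hashes to 6; slot 6 is free => place at 6.
Table: [-, 869, 834, 365, 295, -, 573]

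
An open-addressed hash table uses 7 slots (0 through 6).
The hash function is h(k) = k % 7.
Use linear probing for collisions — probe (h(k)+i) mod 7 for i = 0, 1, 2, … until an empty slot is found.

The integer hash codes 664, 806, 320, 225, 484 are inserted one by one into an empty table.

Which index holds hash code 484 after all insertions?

3

664 hashes to 6; slot 6 is free -> place at 6.
806 hashes to 1; slot 1 is free -> place at 1.
320 hashes to 5; slot 5 is free -> place at 5.
225 hashes to 1; 1 taken -> place at 2.
484 hashes to 1; 1,2 taken -> place at 3.
Table: [∅, 806, 225, 484, ∅, 320, 664]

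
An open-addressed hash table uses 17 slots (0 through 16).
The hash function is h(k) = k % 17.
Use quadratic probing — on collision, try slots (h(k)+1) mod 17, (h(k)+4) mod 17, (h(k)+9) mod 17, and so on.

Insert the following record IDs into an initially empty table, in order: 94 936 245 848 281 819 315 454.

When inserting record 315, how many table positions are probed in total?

94: h=9 => slot 9
936: h=1 => slot 1
245: h=7 => slot 7
848: h=15 => slot 15
281: h=9, probe 9,10 => slot 10
819: h=3 => slot 3
315: h=9, probe 9,10,13 => slot 13
454: h=12 => slot 12
Table: [-, 936, -, 819, -, -, -, 245, -, 94, 281, -, 454, 315, -, 848, -]

3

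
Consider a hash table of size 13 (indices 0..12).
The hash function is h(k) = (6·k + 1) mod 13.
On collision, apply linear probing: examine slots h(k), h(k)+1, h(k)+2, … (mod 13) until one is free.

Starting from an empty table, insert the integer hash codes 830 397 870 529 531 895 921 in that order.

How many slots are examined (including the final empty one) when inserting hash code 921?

Insert 830: h=2, slot 2 empty -> index 2.
Insert 397: h=4, slot 4 empty -> index 4.
Insert 870: h=8, slot 8 empty -> index 8.
Insert 529: h=3, slot 3 empty -> index 3.
Insert 531: h=2, slots 2,3,4 occupied -> index 5.
Insert 895: h=2, slots 2,3,4,5 occupied -> index 6.
Insert 921: h=2, slots 2,3,4,5,6 occupied -> index 7.
Table: [_, _, 830, 529, 397, 531, 895, 921, 870, _, _, _, _]

6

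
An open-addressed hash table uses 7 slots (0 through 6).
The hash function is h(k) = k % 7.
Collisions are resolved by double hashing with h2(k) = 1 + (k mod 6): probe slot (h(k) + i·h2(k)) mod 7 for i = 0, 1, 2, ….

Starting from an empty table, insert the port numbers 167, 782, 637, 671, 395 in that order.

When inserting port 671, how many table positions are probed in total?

3

Insert 167: h=6, slot 6 empty → index 6.
Insert 782: h=5, slot 5 empty → index 5.
Insert 637: h=0, slot 0 empty → index 0.
Insert 671: h=6, h2=6, slots 6,5 occupied → index 4.
Insert 395: h=3, slot 3 empty → index 3.
Table: [637, —, —, 395, 671, 782, 167]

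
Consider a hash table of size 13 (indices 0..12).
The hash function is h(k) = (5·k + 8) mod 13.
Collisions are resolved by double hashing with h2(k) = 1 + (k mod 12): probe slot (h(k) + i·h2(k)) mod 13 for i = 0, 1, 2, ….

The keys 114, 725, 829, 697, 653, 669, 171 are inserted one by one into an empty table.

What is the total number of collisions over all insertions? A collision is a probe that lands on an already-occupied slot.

5

Insert 114: h=6, slot 6 empty -> index 6.
Insert 725: h=6, h2=6, slot 6 occupied -> index 12.
Insert 829: h=6, h2=2, slot 6 occupied -> index 8.
Insert 697: h=9, slot 9 empty -> index 9.
Insert 653: h=10, slot 10 empty -> index 10.
Insert 669: h=12, h2=10, slots 12,9,6 occupied -> index 3.
Insert 171: h=5, slot 5 empty -> index 5.
Table: [., ., ., 669, ., 171, 114, ., 829, 697, 653, ., 725]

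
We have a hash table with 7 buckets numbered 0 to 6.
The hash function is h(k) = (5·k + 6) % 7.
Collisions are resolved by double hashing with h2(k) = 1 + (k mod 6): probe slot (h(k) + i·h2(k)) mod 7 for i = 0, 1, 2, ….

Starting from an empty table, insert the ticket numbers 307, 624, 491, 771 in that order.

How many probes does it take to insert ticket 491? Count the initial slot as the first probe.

2

307: h=1 -> slot 1
624: h=4 -> slot 4
491: h=4, h2=6, probe 4,3 -> slot 3
771: h=4, h2=4, probe 4,1,5 -> slot 5
Table: [∅, 307, ∅, 491, 624, 771, ∅]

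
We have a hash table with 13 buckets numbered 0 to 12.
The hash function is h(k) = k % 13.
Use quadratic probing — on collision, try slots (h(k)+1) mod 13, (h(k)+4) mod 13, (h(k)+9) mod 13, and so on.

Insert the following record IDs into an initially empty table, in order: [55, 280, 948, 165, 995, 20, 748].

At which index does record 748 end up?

10

55 hashes to 3; slot 3 is free -> place at 3.
280 hashes to 7; slot 7 is free -> place at 7.
948 hashes to 12; slot 12 is free -> place at 12.
165 hashes to 9; slot 9 is free -> place at 9.
995 hashes to 7; 7 taken -> place at 8.
20 hashes to 7; 7,8 taken -> place at 11.
748 hashes to 7; 7,8,11,3 taken -> place at 10.
Table: [—, —, —, 55, —, —, —, 280, 995, 165, 748, 20, 948]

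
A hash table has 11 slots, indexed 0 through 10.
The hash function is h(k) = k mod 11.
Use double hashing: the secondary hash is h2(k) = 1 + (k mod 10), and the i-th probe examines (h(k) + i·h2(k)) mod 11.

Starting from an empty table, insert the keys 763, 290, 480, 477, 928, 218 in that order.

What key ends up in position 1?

763 hashes to 4; slot 4 is free => place at 4.
290 hashes to 4, h2=1; 4 taken => place at 5.
480 hashes to 7; slot 7 is free => place at 7.
477 hashes to 4, h2=8; 4 taken => place at 1.
928 hashes to 4, h2=9; 4 taken => place at 2.
218 hashes to 9; slot 9 is free => place at 9.
Table: [., 477, 928, ., 763, 290, ., 480, ., 218, .]

477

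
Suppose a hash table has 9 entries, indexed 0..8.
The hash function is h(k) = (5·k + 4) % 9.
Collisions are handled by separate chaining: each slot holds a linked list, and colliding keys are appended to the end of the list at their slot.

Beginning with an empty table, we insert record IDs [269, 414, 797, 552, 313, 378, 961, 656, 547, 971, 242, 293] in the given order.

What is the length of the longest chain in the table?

Insert 269: h=8, bucket 8 empty → new chain.
Insert 414: h=4, bucket 4 empty → new chain.
Insert 797: h=2, bucket 2 empty → new chain.
Insert 552: h=1, bucket 1 empty → new chain.
Insert 313: h=3, bucket 3 empty → new chain.
Insert 378: h=4, bucket 4 nonempty → append to chain.
Insert 961: h=3, bucket 3 nonempty → append to chain.
Insert 656: h=8, bucket 8 nonempty → append to chain.
Insert 547: h=3, bucket 3 nonempty → append to chain.
Insert 971: h=8, bucket 8 nonempty → append to chain.
Insert 242: h=8, bucket 8 nonempty → append to chain.
Insert 293: h=2, bucket 2 nonempty → append to chain.
Final buckets:
0: —
1: 552
2: 797 -> 293
3: 313 -> 961 -> 547
4: 414 -> 378
5: —
6: —
7: —
8: 269 -> 656 -> 971 -> 242

4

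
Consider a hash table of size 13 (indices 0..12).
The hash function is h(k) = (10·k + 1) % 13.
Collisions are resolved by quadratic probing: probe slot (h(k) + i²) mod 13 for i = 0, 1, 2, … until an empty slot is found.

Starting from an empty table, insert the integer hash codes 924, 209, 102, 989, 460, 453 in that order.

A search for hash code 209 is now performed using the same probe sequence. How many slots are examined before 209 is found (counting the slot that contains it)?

924 hashes to 11; slot 11 is free → place at 11.
209 hashes to 11; 11 taken → place at 12.
102 hashes to 7; slot 7 is free → place at 7.
989 hashes to 11; 11,12 taken → place at 2.
460 hashes to 12; 12 taken → place at 0.
453 hashes to 7; 7 taken → place at 8.
Table: [460, -, 989, -, -, -, -, 102, 453, -, -, 924, 209]
Lookup 209: h=11, probe 11,12 → found at 12.

2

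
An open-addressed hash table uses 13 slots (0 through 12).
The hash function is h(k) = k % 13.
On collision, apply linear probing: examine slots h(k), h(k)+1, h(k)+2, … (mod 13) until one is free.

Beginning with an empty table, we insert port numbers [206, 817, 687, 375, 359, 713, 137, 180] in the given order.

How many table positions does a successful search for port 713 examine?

206 hashes to 11; slot 11 is free → place at 11.
817 hashes to 11; 11 taken → place at 12.
687 hashes to 11; 11,12 taken → place at 0.
375 hashes to 11; 11,12,0 taken → place at 1.
359 hashes to 8; slot 8 is free → place at 8.
713 hashes to 11; 11,12,0,1 taken → place at 2.
137 hashes to 7; slot 7 is free → place at 7.
180 hashes to 11; 11,12,0,1,2 taken → place at 3.
Table: [687, 375, 713, 180, ., ., ., 137, 359, ., ., 206, 817]
Lookup 713: h=11, probe 11,12,0,1,2 → found at 2.

5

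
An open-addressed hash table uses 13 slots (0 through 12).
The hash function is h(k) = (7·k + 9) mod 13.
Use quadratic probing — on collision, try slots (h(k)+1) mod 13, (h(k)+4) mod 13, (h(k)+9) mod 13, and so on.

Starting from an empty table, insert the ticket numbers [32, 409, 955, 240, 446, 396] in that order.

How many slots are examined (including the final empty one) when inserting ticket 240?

4

32: h=12 → slot 12
409: h=12, probe 12,0 → slot 0
955: h=12, probe 12,0,3 → slot 3
240: h=12, probe 12,0,3,8 → slot 8
446: h=11 → slot 11
396: h=12, probe 12,0,3,8,2 → slot 2
Table: [409, _, 396, 955, _, _, _, _, 240, _, _, 446, 32]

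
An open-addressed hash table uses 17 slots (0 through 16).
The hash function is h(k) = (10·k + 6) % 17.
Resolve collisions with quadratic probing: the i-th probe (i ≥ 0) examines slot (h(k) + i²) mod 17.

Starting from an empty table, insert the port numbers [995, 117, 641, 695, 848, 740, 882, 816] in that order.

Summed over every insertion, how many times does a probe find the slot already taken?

10

995 hashes to 11; slot 11 is free -> place at 11.
117 hashes to 3; slot 3 is free -> place at 3.
641 hashes to 7; slot 7 is free -> place at 7.
695 hashes to 3; 3 taken -> place at 4.
848 hashes to 3; 3,4,7 taken -> place at 12.
740 hashes to 11; 11,12 taken -> place at 15.
882 hashes to 3; 3,4,7,12 taken -> place at 2.
816 hashes to 6; slot 6 is free -> place at 6.
Table: [∅, ∅, 882, 117, 695, ∅, 816, 641, ∅, ∅, ∅, 995, 848, ∅, ∅, 740, ∅]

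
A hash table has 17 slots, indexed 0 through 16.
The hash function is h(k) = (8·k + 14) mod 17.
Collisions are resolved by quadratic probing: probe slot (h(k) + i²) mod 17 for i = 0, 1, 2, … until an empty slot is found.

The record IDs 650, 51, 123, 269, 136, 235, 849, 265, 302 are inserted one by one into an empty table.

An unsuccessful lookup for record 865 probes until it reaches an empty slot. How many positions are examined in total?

3

Insert 650: h=12, slot 12 empty → index 12.
Insert 51: h=14, slot 14 empty → index 14.
Insert 123: h=12, slot 12 occupied → index 13.
Insert 269: h=7, slot 7 empty → index 7.
Insert 136: h=14, slot 14 occupied → index 15.
Insert 235: h=7, slot 7 occupied → index 8.
Insert 849: h=6, slot 6 empty → index 6.
Insert 265: h=9, slot 9 empty → index 9.
Insert 302: h=16, slot 16 empty → index 16.
Table: [—, —, —, —, —, —, 849, 269, 235, 265, —, —, 650, 123, 51, 136, 302]
Lookup 865: h=15, probe 15,16,2 → slot 2 empty, not found.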